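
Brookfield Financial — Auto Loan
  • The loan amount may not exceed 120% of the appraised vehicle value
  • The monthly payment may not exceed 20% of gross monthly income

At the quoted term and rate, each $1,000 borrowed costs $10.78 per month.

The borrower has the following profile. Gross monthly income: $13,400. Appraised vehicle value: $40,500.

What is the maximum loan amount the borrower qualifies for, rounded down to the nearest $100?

$48,600

Payment cap: 20% × $13,400 = $2,680/month.
At $10.78 per $1,000, that supports 2,680/10.78 × 1,000 ≈ $248,608 → $248,600.
LTV cap: 120% × $40,500 = $48,600 → $48,600.
Binding constraint: loan-to-value.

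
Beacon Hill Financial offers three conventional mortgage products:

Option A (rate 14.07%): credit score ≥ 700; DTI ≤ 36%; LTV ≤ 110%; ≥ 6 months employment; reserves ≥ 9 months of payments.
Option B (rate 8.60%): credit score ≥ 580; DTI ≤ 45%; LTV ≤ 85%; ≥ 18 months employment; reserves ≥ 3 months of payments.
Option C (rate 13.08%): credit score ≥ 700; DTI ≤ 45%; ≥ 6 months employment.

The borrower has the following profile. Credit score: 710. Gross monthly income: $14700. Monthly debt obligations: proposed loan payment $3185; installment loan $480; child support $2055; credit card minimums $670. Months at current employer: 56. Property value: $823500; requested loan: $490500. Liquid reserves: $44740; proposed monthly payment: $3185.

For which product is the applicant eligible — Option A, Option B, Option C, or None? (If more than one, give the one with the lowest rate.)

Total debts = (3,185 + 480 + 2,055 + 670) = 6,390; DTI = 6,390/14,700 = 43.5%.
LTV = 490,500/823,500 = 59.6%.
Reserves = 44,740/3,185 = 14.0 months.
Option A: score 710 ≥ 700; DTI 43.5% > 36%; LTV 59.6% ≤ 110%; employment 56 ≥ 6 mo; reserves 14.0 ≥ 9 mo → does not qualify.
Option B: score 710 ≥ 580; DTI 43.5% ≤ 45%; LTV 59.6% ≤ 85%; employment 56 ≥ 18 mo; reserves 14.0 ≥ 3 mo → qualifies.
Option C: score 710 ≥ 700; DTI 43.5% ≤ 45%; employment 56 ≥ 6 mo → qualifies.
Qualifying: Option B, Option C. Lowest rate is 8.60% → Option B.

Option B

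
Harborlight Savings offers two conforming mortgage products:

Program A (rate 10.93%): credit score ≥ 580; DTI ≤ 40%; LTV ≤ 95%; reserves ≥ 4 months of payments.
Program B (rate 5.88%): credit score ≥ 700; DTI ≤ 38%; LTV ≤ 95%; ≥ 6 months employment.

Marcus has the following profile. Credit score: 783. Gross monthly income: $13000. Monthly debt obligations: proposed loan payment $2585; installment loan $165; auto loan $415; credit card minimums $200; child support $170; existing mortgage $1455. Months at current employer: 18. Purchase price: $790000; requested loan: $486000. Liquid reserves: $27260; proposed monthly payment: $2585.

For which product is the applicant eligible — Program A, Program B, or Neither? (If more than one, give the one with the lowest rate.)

Total debts = (2,585 + 165 + 415 + 200 + 170 + 1,455) = 4,990; DTI = 4,990/13,000 = 38.4%.
LTV = 486,000/790,000 = 61.5%.
Reserves = 27,260/2,585 = 10.5 months.
Program A: score 783 ≥ 580; DTI 38.4% ≤ 40%; LTV 61.5% ≤ 95%; reserves 10.5 ≥ 4 mo → qualifies.
Program B: score 783 ≥ 700; DTI 38.4% > 38%; LTV 61.5% ≤ 95%; employment 18 ≥ 6 mo → does not qualify.

Program A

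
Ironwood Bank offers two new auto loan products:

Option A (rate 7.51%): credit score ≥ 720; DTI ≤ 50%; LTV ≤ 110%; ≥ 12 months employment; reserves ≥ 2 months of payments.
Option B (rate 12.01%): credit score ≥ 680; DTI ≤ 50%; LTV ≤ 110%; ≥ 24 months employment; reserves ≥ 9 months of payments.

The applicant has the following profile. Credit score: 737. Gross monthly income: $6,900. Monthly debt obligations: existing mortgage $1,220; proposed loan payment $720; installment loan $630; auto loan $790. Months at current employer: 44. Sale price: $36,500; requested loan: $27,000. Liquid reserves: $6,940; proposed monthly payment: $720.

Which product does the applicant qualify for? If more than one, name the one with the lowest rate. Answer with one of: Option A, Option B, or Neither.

Total debts = (1,220 + 720 + 630 + 790) = 3,360; DTI = 3,360/6,900 = 48.7%.
LTV = 27,000/36,500 = 74%.
Reserves = 6,940/720 = 9.6 months.
Option A: score 737 ≥ 720; DTI 48.7% ≤ 50%; LTV 74% ≤ 110%; employment 44 ≥ 12 mo; reserves 9.6 ≥ 2 mo → qualifies.
Option B: score 737 ≥ 680; DTI 48.7% ≤ 50%; LTV 74% ≤ 110%; employment 44 ≥ 24 mo; reserves 9.6 ≥ 9 mo → qualifies.
Qualifying: Option A, Option B. Lowest rate is 7.51% → Option A.

Option A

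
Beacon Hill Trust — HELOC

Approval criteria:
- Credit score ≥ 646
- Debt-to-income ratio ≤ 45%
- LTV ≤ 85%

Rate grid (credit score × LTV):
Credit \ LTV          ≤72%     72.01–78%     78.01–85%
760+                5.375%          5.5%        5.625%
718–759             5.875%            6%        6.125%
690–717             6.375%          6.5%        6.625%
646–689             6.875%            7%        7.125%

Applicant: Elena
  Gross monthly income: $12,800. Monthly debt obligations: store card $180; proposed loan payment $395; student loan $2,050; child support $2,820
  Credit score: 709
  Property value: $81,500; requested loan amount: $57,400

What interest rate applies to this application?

Credit score 709 ≥ 646; Total monthly debts = (180 + 395 + 2,050 + 2,820) = 5,445. DTI: 5,445 ÷ 12,800 = 42.5%, within the 45% cap
LTV = 57,400/81,500 = 70.4% ≤ 85%
Row: 709 falls in 690–717. Column: 70.4% falls in ≤72%. Rate = 6.375%.

6.375%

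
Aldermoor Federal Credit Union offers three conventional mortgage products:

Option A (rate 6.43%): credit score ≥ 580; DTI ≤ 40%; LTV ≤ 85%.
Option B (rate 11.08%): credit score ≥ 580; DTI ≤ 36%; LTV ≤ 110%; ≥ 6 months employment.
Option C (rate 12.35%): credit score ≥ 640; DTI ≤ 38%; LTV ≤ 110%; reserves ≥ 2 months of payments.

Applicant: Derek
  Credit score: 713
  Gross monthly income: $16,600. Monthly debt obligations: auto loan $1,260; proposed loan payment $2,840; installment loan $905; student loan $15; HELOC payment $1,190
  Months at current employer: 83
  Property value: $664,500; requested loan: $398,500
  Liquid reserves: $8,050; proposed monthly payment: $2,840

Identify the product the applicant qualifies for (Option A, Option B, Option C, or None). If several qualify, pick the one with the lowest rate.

Total debts = (1,260 + 2,840 + 905 + 15 + 1,190) = 6,210; DTI = 6,210/16,600 = 37.4%.
LTV = 398,500/664,500 = 60%.
Reserves = 8,050/2,840 = 2.8 months.
Option A: score 713 ≥ 580; DTI 37.4% ≤ 40%; LTV 60% ≤ 85% → qualifies.
Option B: score 713 ≥ 580; DTI 37.4% > 36%; LTV 60% ≤ 110%; employment 83 ≥ 6 mo → does not qualify.
Option C: score 713 ≥ 640; DTI 37.4% ≤ 38%; LTV 60% ≤ 110%; reserves 2.8 ≥ 2 mo → qualifies.
Qualifying: Option A, Option C. Lowest rate is 6.43% → Option A.

Option A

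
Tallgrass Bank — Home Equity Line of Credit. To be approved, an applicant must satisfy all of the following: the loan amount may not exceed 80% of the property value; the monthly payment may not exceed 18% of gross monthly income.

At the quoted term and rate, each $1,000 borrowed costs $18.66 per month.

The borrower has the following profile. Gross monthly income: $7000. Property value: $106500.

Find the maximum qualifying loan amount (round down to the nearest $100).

Payment cap: 18% × $7,000 = $1,260/month.
At $18.66 per $1,000, that supports 1,260/18.66 × 1,000 ≈ $67,524 → $67,500.
LTV cap: 80% × $106,500 = $85,200 → $85,200.
Binding constraint: payment-to-income.

$67,500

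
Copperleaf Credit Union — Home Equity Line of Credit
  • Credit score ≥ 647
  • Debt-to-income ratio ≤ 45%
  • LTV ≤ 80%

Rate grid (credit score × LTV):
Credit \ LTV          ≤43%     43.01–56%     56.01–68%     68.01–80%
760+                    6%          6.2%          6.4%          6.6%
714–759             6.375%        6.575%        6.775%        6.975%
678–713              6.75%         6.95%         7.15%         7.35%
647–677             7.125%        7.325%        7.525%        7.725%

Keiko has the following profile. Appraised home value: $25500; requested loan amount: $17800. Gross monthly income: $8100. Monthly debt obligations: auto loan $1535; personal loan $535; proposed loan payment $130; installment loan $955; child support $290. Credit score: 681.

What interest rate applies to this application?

7.35%

Credit score 681 ≥ 647; Total monthly debts = (1,535 + 535 + 130 + 955 + 290) = 3,445. DTI: 3,445 ÷ 8,100 = 42.5%, within the 45% cap
LTV: 17,800 ÷ 25,500 = 69.8%, within 80% cap
Credit 681 → row 678–713; LTV 69.8% → column 68.01–80%. Grid cell → 7.35%.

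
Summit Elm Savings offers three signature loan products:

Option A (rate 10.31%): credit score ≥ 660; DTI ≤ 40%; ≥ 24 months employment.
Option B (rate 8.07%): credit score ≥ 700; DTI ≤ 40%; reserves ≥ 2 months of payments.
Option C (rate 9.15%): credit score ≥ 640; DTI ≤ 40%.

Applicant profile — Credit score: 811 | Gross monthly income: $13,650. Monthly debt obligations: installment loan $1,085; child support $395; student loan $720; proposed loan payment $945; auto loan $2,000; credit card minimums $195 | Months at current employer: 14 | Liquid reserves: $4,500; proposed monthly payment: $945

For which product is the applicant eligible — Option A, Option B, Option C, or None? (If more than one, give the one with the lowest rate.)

Option B

Total debts = (1,085 + 395 + 720 + 945 + 2,000 + 195) = 5,340; DTI = 5,340/13,650 = 39.1%.
Reserves = 4,500/945 = 4.8 months.
Option A: score 811 ≥ 660; DTI 39.1% ≤ 40%; employment 14 < 24 mo → does not qualify.
Option B: score 811 ≥ 700; DTI 39.1% ≤ 40%; reserves 4.8 ≥ 2 mo → qualifies.
Option C: score 811 ≥ 640; DTI 39.1% ≤ 40% → qualifies.
Qualifying: Option B, Option C. Lowest rate is 8.07% → Option B.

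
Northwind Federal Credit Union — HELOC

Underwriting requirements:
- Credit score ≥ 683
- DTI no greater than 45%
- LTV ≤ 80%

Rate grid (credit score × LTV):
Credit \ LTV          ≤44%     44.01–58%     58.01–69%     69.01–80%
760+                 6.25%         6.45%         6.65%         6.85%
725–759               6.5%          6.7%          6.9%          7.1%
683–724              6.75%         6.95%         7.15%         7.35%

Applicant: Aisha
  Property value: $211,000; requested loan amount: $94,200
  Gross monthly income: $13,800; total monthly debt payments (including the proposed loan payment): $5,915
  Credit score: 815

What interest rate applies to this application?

6.45%

Credit score 815 ≥ 683; DTI: 5,915 ÷ 13,800 = 42.9%, within the 45% cap
LTV: 94,200 ÷ 211,000 = 44.6%, within 80% cap
Row: 815 falls in 760+. Column: 44.6% falls in 44.01–58%. Rate = 6.45%.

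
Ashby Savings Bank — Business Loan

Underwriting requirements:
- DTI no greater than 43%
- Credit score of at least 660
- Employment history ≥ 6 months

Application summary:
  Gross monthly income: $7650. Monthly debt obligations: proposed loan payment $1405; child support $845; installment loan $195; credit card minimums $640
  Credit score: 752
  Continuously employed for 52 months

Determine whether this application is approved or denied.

Total monthly debts = (1,405 + 845 + 195 + 640) = 3,085. Debt-to-income = 3,085/7,650 = 40.3% — meets 43% limit
Credit score 752 ≥ 660 (meets)
Employment 52 ≥ 6 months
All criteria satisfied.

Approved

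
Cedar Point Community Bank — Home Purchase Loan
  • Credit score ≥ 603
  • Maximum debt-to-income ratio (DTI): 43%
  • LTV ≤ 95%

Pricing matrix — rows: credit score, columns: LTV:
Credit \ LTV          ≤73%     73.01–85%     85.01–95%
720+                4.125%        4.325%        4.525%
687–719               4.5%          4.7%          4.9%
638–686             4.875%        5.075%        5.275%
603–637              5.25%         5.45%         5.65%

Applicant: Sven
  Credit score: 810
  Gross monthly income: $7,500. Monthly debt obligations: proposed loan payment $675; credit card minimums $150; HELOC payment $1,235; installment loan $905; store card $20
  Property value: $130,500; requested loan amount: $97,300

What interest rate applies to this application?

Credit score 810 ≥ 603; Total monthly debts = (675 + 150 + 1,235 + 905 + 20) = 2,985. DTI = 2,985/7,500 = 39.8% ≤ 43%
LTV: 97,300 ÷ 130,500 = 74.6%, within 95% cap
Row: 810 falls in 720+. Column: 74.6% falls in 73.01–85%. Rate = 4.325%.

4.325%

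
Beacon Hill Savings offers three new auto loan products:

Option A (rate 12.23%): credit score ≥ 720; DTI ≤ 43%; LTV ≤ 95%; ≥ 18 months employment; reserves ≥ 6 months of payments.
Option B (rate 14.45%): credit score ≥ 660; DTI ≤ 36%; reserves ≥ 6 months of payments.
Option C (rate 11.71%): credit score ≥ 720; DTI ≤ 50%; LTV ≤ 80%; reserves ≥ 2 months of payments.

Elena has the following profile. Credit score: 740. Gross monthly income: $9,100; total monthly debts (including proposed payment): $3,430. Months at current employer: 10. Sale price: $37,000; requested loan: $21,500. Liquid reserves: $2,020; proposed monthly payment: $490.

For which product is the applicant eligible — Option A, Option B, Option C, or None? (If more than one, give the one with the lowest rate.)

DTI = 3,430/9,100 = 37.7%.
LTV = 21,500/37,000 = 58.1%.
Reserves = 2,020/490 = 4.1 months.
Option A: score 740 ≥ 720; DTI 37.7% ≤ 43%; LTV 58.1% ≤ 95%; employment 10 < 18 mo; reserves 4.1 < 6 mo → does not qualify.
Option B: score 740 ≥ 660; DTI 37.7% > 36%; reserves 4.1 < 6 mo → does not qualify.
Option C: score 740 ≥ 720; DTI 37.7% ≤ 50%; LTV 58.1% ≤ 80%; reserves 4.1 ≥ 2 mo → qualifies.

Option C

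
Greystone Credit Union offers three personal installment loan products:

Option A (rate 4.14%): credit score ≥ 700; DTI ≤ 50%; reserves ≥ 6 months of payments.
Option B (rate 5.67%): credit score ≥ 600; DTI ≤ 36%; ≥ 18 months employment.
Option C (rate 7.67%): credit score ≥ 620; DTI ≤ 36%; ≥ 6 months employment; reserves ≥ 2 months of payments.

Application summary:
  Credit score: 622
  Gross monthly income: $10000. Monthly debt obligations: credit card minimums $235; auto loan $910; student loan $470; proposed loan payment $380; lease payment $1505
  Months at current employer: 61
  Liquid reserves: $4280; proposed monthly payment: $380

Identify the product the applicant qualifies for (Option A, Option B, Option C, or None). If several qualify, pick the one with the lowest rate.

Total debts = (235 + 910 + 470 + 380 + 1,505) = 3,500; DTI = 3,500/10,000 = 35%.
Reserves = 4,280/380 = 11.3 months.
Option A: score 622 < 700; DTI 35% ≤ 50%; reserves 11.3 ≥ 6 mo → does not qualify.
Option B: score 622 ≥ 600; DTI 35% ≤ 36%; employment 61 ≥ 18 mo → qualifies.
Option C: score 622 ≥ 620; DTI 35% ≤ 36%; employment 61 ≥ 6 mo; reserves 11.3 ≥ 2 mo → qualifies.
Qualifying: Option B, Option C. Lowest rate is 5.67% → Option B.

Option B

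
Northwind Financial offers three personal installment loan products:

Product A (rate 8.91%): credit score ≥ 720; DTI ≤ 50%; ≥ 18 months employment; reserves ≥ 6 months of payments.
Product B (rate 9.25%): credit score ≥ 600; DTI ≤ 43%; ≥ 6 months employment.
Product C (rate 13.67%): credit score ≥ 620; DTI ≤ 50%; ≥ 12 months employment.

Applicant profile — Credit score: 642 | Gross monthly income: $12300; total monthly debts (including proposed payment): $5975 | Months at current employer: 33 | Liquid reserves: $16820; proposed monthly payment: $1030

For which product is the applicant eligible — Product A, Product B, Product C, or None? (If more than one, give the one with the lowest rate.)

DTI = 5,975/12,300 = 48.6%.
Reserves = 16,820/1,030 = 16.3 months.
Product A: score 642 < 720; DTI 48.6% ≤ 50%; employment 33 ≥ 18 mo; reserves 16.3 ≥ 6 mo → does not qualify.
Product B: score 642 ≥ 600; DTI 48.6% > 43%; employment 33 ≥ 6 mo → does not qualify.
Product C: score 642 ≥ 620; DTI 48.6% ≤ 50%; employment 33 ≥ 12 mo → qualifies.

Product C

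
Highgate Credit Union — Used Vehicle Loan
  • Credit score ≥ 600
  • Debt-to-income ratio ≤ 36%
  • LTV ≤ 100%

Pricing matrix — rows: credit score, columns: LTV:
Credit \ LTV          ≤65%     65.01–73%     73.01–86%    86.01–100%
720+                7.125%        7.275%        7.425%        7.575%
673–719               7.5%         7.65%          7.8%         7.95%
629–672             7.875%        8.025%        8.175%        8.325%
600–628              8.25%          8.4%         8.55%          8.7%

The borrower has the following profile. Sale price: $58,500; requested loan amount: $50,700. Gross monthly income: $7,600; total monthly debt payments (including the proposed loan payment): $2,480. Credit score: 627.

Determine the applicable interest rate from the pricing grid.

Credit score 627 ≥ 600; DTI = 2,480/7,600 = 32.6% ≤ 36%
LTV = 50,700/58,500 = 86.7% ≤ 100%
Score 627 is in the 600–628 band; LTV 86.7% is in the 86.01–100% band → 8.7%.

8.7%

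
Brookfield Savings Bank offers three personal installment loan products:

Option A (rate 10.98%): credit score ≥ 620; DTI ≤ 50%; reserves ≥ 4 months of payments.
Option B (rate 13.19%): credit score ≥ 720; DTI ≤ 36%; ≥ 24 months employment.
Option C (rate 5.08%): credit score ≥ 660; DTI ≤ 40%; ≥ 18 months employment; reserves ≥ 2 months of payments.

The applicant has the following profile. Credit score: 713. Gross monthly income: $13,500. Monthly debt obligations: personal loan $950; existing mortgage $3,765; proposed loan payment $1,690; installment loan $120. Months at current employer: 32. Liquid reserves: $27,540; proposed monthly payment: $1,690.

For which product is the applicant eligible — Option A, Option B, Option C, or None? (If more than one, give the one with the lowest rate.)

Total debts = (950 + 3,765 + 1,690 + 120) = 6,525; DTI = 6,525/13,500 = 48.3%.
Reserves = 27,540/1,690 = 16.3 months.
Option A: score 713 ≥ 620; DTI 48.3% ≤ 50%; reserves 16.3 ≥ 4 mo → qualifies.
Option B: score 713 < 720; DTI 48.3% > 36%; employment 32 ≥ 24 mo → does not qualify.
Option C: score 713 ≥ 660; DTI 48.3% > 40%; employment 32 ≥ 18 mo; reserves 16.3 ≥ 2 mo → does not qualify.

Option A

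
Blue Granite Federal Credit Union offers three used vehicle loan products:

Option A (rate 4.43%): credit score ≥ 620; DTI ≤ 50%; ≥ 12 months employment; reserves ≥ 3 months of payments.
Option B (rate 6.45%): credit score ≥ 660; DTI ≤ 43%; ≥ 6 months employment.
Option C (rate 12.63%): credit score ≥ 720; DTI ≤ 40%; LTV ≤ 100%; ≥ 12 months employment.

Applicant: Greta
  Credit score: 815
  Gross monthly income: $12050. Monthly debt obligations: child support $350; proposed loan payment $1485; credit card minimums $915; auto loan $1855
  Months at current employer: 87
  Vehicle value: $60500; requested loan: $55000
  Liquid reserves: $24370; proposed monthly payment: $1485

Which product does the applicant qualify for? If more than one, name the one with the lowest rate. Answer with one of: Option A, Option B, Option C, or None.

Total debts = (350 + 1,485 + 915 + 1,855) = 4,605; DTI = 4,605/12,050 = 38.2%.
LTV = 55,000/60,500 = 90.9%.
Reserves = 24,370/1,485 = 16.4 months.
Option A: score 815 ≥ 620; DTI 38.2% ≤ 50%; employment 87 ≥ 12 mo; reserves 16.4 ≥ 3 mo → qualifies.
Option B: score 815 ≥ 660; DTI 38.2% ≤ 43%; employment 87 ≥ 6 mo → qualifies.
Option C: score 815 ≥ 720; DTI 38.2% ≤ 40%; LTV 90.9% ≤ 100%; employment 87 ≥ 12 mo → qualifies.
Qualifying: Option A, Option B, Option C. Lowest rate is 4.43% → Option A.

Option A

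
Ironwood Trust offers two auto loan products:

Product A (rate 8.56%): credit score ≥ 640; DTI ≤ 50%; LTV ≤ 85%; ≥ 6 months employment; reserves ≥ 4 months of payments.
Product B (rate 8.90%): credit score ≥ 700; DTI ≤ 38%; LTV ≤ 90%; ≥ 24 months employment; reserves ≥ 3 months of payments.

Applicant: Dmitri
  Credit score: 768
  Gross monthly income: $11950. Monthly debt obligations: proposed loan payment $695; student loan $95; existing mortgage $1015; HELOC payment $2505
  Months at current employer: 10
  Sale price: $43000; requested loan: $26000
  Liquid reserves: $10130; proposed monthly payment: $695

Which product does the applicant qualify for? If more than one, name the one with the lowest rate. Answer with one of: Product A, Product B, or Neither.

Product A

Total debts = (695 + 95 + 1,015 + 2,505) = 4,310; DTI = 4,310/11,950 = 36.1%.
LTV = 26,000/43,000 = 60.5%.
Reserves = 10,130/695 = 14.6 months.
Product A: score 768 ≥ 640; DTI 36.1% ≤ 50%; LTV 60.5% ≤ 85%; employment 10 ≥ 6 mo; reserves 14.6 ≥ 4 mo → qualifies.
Product B: score 768 ≥ 700; DTI 36.1% ≤ 38%; LTV 60.5% ≤ 90%; employment 10 < 24 mo; reserves 14.6 ≥ 3 mo → does not qualify.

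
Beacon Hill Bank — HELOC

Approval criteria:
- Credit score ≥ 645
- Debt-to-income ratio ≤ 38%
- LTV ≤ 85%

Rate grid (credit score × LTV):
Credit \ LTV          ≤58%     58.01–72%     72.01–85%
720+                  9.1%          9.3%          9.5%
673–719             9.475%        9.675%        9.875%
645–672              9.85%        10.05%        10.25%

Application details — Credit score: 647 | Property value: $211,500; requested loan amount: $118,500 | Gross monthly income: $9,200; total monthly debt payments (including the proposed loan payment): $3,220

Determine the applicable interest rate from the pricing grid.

Credit score 647 ≥ 645; DTI = 3,220/9,200 = 35% ≤ 38%
Loan-to-value = 118,500/211,500 = 56% — pass (85% max)
Score 647 is in the 645–672 band; LTV 56% is in the ≤58% band → 9.85%.

9.85%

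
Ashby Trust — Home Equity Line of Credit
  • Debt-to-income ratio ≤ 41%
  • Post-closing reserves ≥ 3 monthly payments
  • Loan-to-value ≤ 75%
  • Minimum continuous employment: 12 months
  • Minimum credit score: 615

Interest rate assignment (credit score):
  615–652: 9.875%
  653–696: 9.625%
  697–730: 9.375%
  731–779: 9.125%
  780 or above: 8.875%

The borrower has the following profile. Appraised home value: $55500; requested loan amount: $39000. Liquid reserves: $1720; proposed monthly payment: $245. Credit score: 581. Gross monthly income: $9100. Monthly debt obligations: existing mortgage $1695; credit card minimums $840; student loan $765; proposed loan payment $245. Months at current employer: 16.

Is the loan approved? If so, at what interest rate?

Credit score 581 < 615 (below minimum)
Total monthly debts = (1,695 + 840 + 765 + 245) = 3,545. DTI = 3,545/9,100 = 39% ≤ 41%
Loan-to-value = 39,000/55,500 = 70.3% — pass (75% max)
Employment 16 ≥ 12 months
Liquid reserves cover 1,720/245 = 7.0 months — ≥ 3 required
Not all requirements met → denied.

Denied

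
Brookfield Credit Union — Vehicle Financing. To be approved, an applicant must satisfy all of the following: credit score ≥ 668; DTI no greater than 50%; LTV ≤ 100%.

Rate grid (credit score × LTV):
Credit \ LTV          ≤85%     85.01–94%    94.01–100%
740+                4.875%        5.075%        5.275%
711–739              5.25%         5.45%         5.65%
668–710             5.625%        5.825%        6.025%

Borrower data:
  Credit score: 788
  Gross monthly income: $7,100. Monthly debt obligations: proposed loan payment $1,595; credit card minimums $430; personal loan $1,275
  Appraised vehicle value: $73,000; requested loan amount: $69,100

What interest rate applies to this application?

5.275%

Credit score 788 ≥ 668; Total monthly debts = (1,595 + 430 + 1,275) = 3,300. DTI = 3,300/7,100 = 46.5% ≤ 50%
LTV = 69,100/73,000 = 94.7% ≤ 100%
Credit 788 → row 740+; LTV 94.7% → column 94.01–100%. Grid cell → 5.275%.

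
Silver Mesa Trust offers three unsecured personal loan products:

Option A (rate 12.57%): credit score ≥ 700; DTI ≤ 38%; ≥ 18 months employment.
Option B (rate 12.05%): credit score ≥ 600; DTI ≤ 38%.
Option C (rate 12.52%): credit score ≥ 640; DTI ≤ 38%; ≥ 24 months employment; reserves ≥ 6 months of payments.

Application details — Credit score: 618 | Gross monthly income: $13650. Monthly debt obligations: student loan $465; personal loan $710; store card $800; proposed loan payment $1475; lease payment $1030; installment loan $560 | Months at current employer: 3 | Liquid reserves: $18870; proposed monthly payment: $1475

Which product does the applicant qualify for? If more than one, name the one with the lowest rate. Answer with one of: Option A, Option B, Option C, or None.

Total debts = (465 + 710 + 800 + 1,475 + 1,030 + 560) = 5,040; DTI = 5,040/13,650 = 36.9%.
Reserves = 18,870/1,475 = 12.8 months.
Option A: score 618 < 700; DTI 36.9% ≤ 38%; employment 3 < 18 mo → does not qualify.
Option B: score 618 ≥ 600; DTI 36.9% ≤ 38% → qualifies.
Option C: score 618 < 640; DTI 36.9% ≤ 38%; employment 3 < 24 mo; reserves 12.8 ≥ 6 mo → does not qualify.

Option B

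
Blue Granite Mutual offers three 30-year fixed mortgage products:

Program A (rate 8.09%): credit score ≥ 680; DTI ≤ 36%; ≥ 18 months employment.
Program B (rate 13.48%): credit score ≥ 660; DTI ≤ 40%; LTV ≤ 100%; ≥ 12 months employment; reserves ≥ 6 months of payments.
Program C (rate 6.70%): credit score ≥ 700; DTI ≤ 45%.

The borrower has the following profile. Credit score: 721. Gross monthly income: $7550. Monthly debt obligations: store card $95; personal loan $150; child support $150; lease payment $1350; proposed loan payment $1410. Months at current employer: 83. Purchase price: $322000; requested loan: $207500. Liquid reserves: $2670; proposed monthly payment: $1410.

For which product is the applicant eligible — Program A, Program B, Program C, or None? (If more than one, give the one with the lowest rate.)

Total debts = (95 + 150 + 150 + 1,350 + 1,410) = 3,155; DTI = 3,155/7,550 = 41.8%.
LTV = 207,500/322,000 = 64.4%.
Reserves = 2,670/1,410 = 1.9 months.
Program A: score 721 ≥ 680; DTI 41.8% > 36%; employment 83 ≥ 18 mo → does not qualify.
Program B: score 721 ≥ 660; DTI 41.8% > 40%; LTV 64.4% ≤ 100%; employment 83 ≥ 12 mo; reserves 1.9 < 6 mo → does not qualify.
Program C: score 721 ≥ 700; DTI 41.8% ≤ 45% → qualifies.

Program C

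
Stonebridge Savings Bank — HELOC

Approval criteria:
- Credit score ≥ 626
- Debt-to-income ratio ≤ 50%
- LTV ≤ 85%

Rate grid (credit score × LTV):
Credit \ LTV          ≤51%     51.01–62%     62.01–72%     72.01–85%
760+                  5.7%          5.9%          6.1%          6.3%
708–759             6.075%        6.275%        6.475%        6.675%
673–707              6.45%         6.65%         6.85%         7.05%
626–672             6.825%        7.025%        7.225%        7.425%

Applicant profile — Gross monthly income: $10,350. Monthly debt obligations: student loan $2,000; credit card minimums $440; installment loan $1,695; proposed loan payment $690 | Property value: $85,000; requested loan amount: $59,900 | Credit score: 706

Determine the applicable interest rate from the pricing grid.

Credit score 706 ≥ 626; Total monthly debts = (2,000 + 440 + 1,695 + 690) = 4,825. DTI: 4,825 ÷ 10,350 = 46.6%, within the 50% cap
Loan-to-value = 59,900/85,000 = 70.5% — pass (85% max)
Row: 706 falls in 673–707. Column: 70.5% falls in 62.01–72%. Rate = 6.85%.

6.85%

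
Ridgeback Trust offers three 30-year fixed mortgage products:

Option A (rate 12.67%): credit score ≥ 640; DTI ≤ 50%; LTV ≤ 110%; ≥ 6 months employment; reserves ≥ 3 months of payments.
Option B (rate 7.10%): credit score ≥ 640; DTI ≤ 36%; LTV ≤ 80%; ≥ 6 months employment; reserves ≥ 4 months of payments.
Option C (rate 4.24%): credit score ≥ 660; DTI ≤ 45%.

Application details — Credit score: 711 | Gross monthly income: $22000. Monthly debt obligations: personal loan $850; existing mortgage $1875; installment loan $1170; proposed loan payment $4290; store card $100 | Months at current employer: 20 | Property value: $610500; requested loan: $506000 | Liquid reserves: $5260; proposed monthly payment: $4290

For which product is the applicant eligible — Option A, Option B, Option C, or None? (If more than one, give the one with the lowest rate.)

Option C

Total debts = (850 + 1,875 + 1,170 + 4,290 + 100) = 8,285; DTI = 8,285/22,000 = 37.7%.
LTV = 506,000/610,500 = 82.9%.
Reserves = 5,260/4,290 = 1.2 months.
Option A: score 711 ≥ 640; DTI 37.7% ≤ 50%; LTV 82.9% ≤ 110%; employment 20 ≥ 6 mo; reserves 1.2 < 3 mo → does not qualify.
Option B: score 711 ≥ 640; DTI 37.7% > 36%; LTV 82.9% > 80%; employment 20 ≥ 6 mo; reserves 1.2 < 4 mo → does not qualify.
Option C: score 711 ≥ 660; DTI 37.7% ≤ 45% → qualifies.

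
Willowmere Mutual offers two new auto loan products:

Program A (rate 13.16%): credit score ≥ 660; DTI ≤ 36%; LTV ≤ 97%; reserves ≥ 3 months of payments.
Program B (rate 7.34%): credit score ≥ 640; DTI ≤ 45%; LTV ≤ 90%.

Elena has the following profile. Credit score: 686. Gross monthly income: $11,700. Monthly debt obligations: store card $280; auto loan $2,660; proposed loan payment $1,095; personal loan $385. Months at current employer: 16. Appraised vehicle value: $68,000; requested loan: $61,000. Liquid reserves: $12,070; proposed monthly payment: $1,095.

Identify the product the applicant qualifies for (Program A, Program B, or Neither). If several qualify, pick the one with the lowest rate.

Program B

Total debts = (280 + 2,660 + 1,095 + 385) = 4,420; DTI = 4,420/11,700 = 37.8%.
LTV = 61,000/68,000 = 89.7%.
Reserves = 12,070/1,095 = 11.0 months.
Program A: score 686 ≥ 660; DTI 37.8% > 36%; LTV 89.7% ≤ 97%; reserves 11.0 ≥ 3 mo → does not qualify.
Program B: score 686 ≥ 640; DTI 37.8% ≤ 45%; LTV 89.7% ≤ 90% → qualifies.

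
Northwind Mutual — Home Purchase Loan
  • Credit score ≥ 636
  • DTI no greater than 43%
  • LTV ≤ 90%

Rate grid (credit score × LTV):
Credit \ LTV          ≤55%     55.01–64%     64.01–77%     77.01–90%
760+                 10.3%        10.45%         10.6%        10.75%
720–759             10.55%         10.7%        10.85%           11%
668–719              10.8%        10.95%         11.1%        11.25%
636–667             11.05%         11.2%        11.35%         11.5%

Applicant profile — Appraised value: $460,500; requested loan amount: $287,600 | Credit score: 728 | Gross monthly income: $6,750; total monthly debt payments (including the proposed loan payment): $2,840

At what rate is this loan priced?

Credit score 728 ≥ 636; Debt-to-income = 2,840/6,750 = 42.1% — meets 43% limit
LTV: 287,600 ÷ 460,500 = 62.5%, within 90% cap
Score 728 is in the 720–759 band; LTV 62.5% is in the 55.01–64% band → 10.7%.

10.7%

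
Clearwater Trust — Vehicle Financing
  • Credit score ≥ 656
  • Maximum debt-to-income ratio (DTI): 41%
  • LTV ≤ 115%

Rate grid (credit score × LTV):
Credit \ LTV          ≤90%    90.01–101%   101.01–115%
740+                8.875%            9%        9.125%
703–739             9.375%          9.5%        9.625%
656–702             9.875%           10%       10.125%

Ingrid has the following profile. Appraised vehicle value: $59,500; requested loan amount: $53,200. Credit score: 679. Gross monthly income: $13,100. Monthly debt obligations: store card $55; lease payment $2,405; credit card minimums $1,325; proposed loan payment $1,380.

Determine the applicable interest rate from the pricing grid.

9.875%

Credit score 679 ≥ 656; Total monthly debts = (55 + 2,405 + 1,325 + 1,380) = 5,165. Debt-to-income = 5,165/13,100 = 39.4% — meets 41% limit
Loan-to-value = 53,200/59,500 = 89.4% — pass (115% max)
Credit 679 → row 656–702; LTV 89.4% → column ≤90%. Grid cell → 9.875%.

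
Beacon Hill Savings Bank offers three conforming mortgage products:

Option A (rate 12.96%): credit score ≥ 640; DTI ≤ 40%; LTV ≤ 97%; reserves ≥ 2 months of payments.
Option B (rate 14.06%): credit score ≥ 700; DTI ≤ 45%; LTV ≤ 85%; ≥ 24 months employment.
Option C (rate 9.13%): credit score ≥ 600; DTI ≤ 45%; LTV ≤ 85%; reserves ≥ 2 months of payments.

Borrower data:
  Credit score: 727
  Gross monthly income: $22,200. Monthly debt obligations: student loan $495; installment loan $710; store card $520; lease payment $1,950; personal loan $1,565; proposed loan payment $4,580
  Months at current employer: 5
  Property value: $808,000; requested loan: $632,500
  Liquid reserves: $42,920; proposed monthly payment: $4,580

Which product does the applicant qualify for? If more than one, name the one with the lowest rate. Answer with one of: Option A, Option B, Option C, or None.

Total debts = (495 + 710 + 520 + 1,950 + 1,565 + 4,580) = 9,820; DTI = 9,820/22,200 = 44.2%.
LTV = 632,500/808,000 = 78.3%.
Reserves = 42,920/4,580 = 9.4 months.
Option A: score 727 ≥ 640; DTI 44.2% > 40%; LTV 78.3% ≤ 97%; reserves 9.4 ≥ 2 mo → does not qualify.
Option B: score 727 ≥ 700; DTI 44.2% ≤ 45%; LTV 78.3% ≤ 85%; employment 5 < 24 mo → does not qualify.
Option C: score 727 ≥ 600; DTI 44.2% ≤ 45%; LTV 78.3% ≤ 85%; reserves 9.4 ≥ 2 mo → qualifies.

Option C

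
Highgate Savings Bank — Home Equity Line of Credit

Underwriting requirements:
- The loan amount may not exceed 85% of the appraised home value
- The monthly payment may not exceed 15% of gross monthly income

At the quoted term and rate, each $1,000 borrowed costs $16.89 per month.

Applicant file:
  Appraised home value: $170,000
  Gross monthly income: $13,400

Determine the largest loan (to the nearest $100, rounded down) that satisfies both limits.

Payment cap: 15% × $13,400 = $2,010/month.
At $16.89 per $1,000, that supports 2,010/16.89 × 1,000 ≈ $119,005 → $119,000.
LTV cap: 85% × $170,000 = $144,500 → $144,500.
Binding constraint: payment-to-income.

$119,000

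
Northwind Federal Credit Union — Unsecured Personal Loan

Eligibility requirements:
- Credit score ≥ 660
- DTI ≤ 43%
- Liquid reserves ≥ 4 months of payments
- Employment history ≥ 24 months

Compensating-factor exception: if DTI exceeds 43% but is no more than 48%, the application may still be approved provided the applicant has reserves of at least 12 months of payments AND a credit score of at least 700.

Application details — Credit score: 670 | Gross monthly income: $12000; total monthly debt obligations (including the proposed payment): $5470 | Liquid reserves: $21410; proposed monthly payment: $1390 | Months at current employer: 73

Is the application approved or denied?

Credit score 670 ≥ 660 (meets base)
DTI: 5,470 ÷ 12,000 = 45.6%, over the 43% base limit.
Liquid reserves cover 21,410/1,390 = 15.4 months — ≥ 4 required
Employment 73 ≥ 24 months
45.6% falls in the override range (43%–48%), so the compensating-factor test applies.
Override check — reserves: 15.4 mo (ok); score: 670 (below 700).
Compensating-factor requirement not fully met.

Denied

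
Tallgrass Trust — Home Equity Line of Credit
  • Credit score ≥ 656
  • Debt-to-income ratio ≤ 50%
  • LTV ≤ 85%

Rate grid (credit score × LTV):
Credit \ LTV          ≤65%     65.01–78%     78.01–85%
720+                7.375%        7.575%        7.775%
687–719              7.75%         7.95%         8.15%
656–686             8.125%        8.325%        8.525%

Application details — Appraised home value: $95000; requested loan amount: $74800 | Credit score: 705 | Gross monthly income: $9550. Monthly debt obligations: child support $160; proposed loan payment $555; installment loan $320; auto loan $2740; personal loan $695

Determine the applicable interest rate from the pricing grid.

8.15%

Credit score 705 ≥ 656; Total monthly debts = (160 + 555 + 320 + 2,740 + 695) = 4,470. DTI = 4,470/9,550 = 46.8% ≤ 50%
Loan-to-value = 74,800/95,000 = 78.7% — pass (85% max)
Row: 705 falls in 687–719. Column: 78.7% falls in 78.01–85%. Rate = 8.15%.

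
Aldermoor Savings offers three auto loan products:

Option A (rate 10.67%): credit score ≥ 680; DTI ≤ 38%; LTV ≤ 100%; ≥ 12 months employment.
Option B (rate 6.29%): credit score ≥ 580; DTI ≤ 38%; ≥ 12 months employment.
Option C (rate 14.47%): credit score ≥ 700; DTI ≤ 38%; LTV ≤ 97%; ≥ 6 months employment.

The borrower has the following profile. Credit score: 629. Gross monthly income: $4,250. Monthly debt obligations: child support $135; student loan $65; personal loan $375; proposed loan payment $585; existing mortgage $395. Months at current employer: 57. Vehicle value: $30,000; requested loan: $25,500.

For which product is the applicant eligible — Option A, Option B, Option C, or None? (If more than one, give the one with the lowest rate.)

Total debts = (135 + 65 + 375 + 585 + 395) = 1,555; DTI = 1,555/4,250 = 36.6%.
LTV = 25,500/30,000 = 85%.
Option A: score 629 < 680; DTI 36.6% ≤ 38%; LTV 85% ≤ 100%; employment 57 ≥ 12 mo → does not qualify.
Option B: score 629 ≥ 580; DTI 36.6% ≤ 38%; employment 57 ≥ 12 mo → qualifies.
Option C: score 629 < 700; DTI 36.6% ≤ 38%; LTV 85% ≤ 97%; employment 57 ≥ 6 mo → does not qualify.

Option B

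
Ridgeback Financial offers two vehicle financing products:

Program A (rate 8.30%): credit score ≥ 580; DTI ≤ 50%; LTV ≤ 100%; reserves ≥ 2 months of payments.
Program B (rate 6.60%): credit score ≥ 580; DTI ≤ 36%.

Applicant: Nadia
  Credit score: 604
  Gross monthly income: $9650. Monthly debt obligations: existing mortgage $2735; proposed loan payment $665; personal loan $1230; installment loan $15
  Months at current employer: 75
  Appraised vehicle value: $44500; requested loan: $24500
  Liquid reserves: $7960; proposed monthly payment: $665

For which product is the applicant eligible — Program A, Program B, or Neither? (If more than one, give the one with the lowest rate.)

Program A

Total debts = (2,735 + 665 + 1,230 + 15) = 4,645; DTI = 4,645/9,650 = 48.1%.
LTV = 24,500/44,500 = 55.1%.
Reserves = 7,960/665 = 12.0 months.
Program A: score 604 ≥ 580; DTI 48.1% ≤ 50%; LTV 55.1% ≤ 100%; reserves 12.0 ≥ 2 mo → qualifies.
Program B: score 604 ≥ 580; DTI 48.1% > 36% → does not qualify.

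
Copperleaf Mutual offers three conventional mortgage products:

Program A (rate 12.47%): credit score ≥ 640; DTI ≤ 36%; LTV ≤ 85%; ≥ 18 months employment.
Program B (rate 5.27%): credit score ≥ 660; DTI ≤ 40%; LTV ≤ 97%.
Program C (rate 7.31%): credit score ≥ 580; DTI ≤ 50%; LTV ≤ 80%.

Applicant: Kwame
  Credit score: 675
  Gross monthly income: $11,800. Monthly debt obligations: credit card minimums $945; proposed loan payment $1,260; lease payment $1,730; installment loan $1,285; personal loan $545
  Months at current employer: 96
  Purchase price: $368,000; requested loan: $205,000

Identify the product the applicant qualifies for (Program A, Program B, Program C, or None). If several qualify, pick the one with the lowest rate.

Total debts = (945 + 1,260 + 1,730 + 1,285 + 545) = 5,765; DTI = 5,765/11,800 = 48.9%.
LTV = 205,000/368,000 = 55.7%.
Program A: score 675 ≥ 640; DTI 48.9% > 36%; LTV 55.7% ≤ 85%; employment 96 ≥ 18 mo → does not qualify.
Program B: score 675 ≥ 660; DTI 48.9% > 40%; LTV 55.7% ≤ 97% → does not qualify.
Program C: score 675 ≥ 580; DTI 48.9% ≤ 50%; LTV 55.7% ≤ 80% → qualifies.

Program C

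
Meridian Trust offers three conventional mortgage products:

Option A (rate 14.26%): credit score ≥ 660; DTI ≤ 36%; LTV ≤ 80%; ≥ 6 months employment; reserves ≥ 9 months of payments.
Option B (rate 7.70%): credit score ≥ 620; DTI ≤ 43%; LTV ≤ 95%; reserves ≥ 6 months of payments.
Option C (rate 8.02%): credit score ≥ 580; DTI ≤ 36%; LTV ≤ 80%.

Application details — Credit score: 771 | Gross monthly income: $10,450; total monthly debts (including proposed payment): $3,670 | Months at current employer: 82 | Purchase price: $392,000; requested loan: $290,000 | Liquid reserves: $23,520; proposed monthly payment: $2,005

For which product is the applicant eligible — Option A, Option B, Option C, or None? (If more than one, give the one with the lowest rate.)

DTI = 3,670/10,450 = 35.1%.
LTV = 290,000/392,000 = 74%.
Reserves = 23,520/2,005 = 11.7 months.
Option A: score 771 ≥ 660; DTI 35.1% ≤ 36%; LTV 74% ≤ 80%; employment 82 ≥ 6 mo; reserves 11.7 ≥ 9 mo → qualifies.
Option B: score 771 ≥ 620; DTI 35.1% ≤ 43%; LTV 74% ≤ 95%; reserves 11.7 ≥ 6 mo → qualifies.
Option C: score 771 ≥ 580; DTI 35.1% ≤ 36%; LTV 74% ≤ 80% → qualifies.
Qualifying: Option A, Option B, Option C. Lowest rate is 7.70% → Option B.

Option B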